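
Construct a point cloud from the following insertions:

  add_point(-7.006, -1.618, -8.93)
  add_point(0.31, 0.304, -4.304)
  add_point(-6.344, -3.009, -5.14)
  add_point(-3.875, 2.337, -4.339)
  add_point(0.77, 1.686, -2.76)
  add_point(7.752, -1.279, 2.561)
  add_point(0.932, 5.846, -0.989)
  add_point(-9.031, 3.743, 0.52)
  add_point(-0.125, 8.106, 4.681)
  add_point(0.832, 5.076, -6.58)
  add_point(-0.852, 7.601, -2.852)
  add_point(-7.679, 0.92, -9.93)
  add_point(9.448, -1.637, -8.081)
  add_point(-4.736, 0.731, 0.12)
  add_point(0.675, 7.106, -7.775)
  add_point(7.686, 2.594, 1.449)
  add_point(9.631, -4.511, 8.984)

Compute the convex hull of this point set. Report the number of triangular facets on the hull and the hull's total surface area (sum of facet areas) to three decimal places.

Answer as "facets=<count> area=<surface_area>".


facets=16 area=814.240

10 of the 17 inputs are extreme points: [0, 2, 7, 8, 10, 11, 12, 14, 15, 16].

Triangle areas on the boundary:
  f1: (p8, p16, p7) → 85.2776
  f2: (p2, p16, p7) → 97.5284
  f3: (p2, p12, p16) → 137.1332
  f4: (p14, p11, p7) → 56.0987
  f5: (p14, p12, p11) → 65.1064
  f6: (p15, p8, p16) → 51.0103
  f7: (p15, p12, p16) → 52.3184
  f8: (p15, p14, p8) → 57.5797
  f9: (p15, p14, p12) → 59.3716
  f10: (p0, p11, p7) → 15.2790
  f11: (p0, p2, p7) → 18.1272
  f12: (p0, p12, p11) → 22.3588
  f13: (p0, p2, p12) → 32.9529
  f14: (p10, p8, p7) → 35.5402
  f15: (p10, p14, p7) → 20.9694
  f16: (p10, p14, p8) → 7.5876
Σ area = 814.240

Euler: V−E+F = 10−24+16 = 2.


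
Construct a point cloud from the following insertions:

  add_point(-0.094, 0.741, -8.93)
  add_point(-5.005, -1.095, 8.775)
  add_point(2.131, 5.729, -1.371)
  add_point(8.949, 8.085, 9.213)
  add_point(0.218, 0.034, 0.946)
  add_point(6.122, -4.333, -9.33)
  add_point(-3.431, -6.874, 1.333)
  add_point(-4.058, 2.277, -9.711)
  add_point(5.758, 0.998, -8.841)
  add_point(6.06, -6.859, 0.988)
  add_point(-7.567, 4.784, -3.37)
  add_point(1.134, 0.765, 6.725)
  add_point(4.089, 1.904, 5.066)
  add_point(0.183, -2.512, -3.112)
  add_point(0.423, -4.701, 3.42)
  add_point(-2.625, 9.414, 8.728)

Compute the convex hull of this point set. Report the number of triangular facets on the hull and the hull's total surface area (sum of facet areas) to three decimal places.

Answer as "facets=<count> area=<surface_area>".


facets=16 area=944.003

Extreme-point indices: [1, 2, 3, 5, 6, 7, 8, 9, 10, 15] — 10 of 16 on the boundary.

Per-facet area ½‖(b−a)×(c−a)‖:
  f1: (p7, p6, p10) → 50.2625
  f2: (p5, p7, p6) → 79.5957
  f3: (p1, p6, p10) → 60.1467
  f4: (p2, p7, p10) → 36.9387
  f5: (p9, p5, p3) → 88.8451
  f6: (p9, p5, p6) → 50.4008
  f7: (p9, p1, p3) → 112.6565
  f8: (p9, p1, p6) → 44.5192
  f9: (p15, p1, p10) → 68.4398
  f10: (p15, p1, p3) → 62.4536
  f11: (p15, p2, p10) → 57.3765
  f12: (p15, p2, p3) → 62.7654
  f13: (p8, p5, p7) → 26.1902
  f14: (p8, p2, p7) → 44.1121
  f15: (p8, p5, p3) → 47.5871
  f16: (p8, p2, p3) → 51.7134
Σ area = 944.003

Euler: V−E+F = 10−24+16 = 2.


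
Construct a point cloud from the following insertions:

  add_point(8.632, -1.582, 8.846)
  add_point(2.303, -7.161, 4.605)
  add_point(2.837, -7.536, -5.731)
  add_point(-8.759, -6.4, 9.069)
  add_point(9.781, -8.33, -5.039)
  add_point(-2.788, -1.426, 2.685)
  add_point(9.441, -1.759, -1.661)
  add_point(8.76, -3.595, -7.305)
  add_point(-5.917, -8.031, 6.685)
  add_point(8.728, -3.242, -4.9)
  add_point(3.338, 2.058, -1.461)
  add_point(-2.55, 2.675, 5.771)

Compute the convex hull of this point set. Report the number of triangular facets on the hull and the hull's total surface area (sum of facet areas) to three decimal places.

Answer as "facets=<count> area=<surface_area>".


facets=18 area=640.436

11 of the 12 inputs are extreme points: [0, 1, 2, 3, 4, 5, 6, 7, 8, 10, 11].

Area of each hull facet:
  f1: (p0, p11, p3) → 70.1526
  f2: (p2, p7, p4) → 17.7234
  f3: (p1, p0, p4) → 57.8820
  f4: (p6, p7, p4) → 15.7930
  f5: (p6, p0, p4) → 34.3251
  f6: (p8, p2, p3) → 15.1089
  f7: (p8, p2, p4) → 46.6718
  f8: (p8, p1, p4) → 33.3053
  f9: (p8, p0, p3) → 29.9000
  f10: (p8, p1, p0) → 32.2828
  f11: (p10, p2, p7) → 34.3083
  f12: (p10, p6, p7) → 21.4177
  f13: (p10, p0, p11) → 52.9010
  f14: (p10, p6, p0) → 37.7519
  f15: (p5, p10, p11) → 20.9533
  f16: (p5, p10, p2) → 41.9414
  f17: (p5, p11, p3) → 25.8150
  f18: (p5, p2, p3) → 52.2028
Σ area = 640.436

Euler characteristic 11−27+18 = 2 ✓


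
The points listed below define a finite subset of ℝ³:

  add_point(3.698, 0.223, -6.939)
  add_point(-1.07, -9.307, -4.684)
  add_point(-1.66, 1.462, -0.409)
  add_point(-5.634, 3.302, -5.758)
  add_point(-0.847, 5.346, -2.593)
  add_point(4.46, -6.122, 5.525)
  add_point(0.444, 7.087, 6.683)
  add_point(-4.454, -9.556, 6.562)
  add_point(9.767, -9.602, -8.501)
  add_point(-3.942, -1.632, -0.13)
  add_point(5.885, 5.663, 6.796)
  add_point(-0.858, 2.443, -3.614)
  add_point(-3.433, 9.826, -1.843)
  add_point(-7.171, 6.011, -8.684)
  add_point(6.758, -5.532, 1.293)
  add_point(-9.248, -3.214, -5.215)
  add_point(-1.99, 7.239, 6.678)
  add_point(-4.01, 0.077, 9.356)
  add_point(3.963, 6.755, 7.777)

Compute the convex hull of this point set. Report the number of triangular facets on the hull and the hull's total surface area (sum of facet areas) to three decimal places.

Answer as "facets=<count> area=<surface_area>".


Extreme-point indices: [0, 1, 5, 7, 8, 10, 12, 13, 14, 15, 16, 17, 18] — 13 of 19 on the boundary.

Triangle areas on the boundary:
  f1: (p13, p8, p15) → 102.2880
  f2: (p13, p17, p15) → 79.5840
  f3: (p7, p17, p15) → 70.1288
  f4: (p16, p13, p12) → 28.4340
  f5: (p16, p13, p17) → 63.3540
  f6: (p0, p13, p8) → 40.5614
  f7: (p0, p13, p12) → 51.7741
  f8: (p0, p10, p8) → 81.3781
  f9: (p0, p10, p12) → 81.1299
  f10: (p1, p8, p15) → 38.6074
  f11: (p1, p7, p15) → 59.1240
  f12: (p1, p7, p8) → 54.5512
  f13: (p5, p7, p8) → 69.6270
  f14: (p5, p7, p17) → 45.1134
  f15: (p18, p16, p17) → 23.8495
  f16: (p18, p5, p17) → 56.5227
  f17: (p18, p5, p10) → 13.2685
  f18: (p18, p10, p12) → 14.5797
  f19: (p18, p16, p12) → 25.6539
  f20: (p14, p10, p8) → 46.3252
  f21: (p14, p5, p8) → 13.6790
  f22: (p14, p5, p10) → 28.8596
Σ area = 1088.394

Euler characteristic 13−33+22 = 2 ✓

facets=22 area=1088.394


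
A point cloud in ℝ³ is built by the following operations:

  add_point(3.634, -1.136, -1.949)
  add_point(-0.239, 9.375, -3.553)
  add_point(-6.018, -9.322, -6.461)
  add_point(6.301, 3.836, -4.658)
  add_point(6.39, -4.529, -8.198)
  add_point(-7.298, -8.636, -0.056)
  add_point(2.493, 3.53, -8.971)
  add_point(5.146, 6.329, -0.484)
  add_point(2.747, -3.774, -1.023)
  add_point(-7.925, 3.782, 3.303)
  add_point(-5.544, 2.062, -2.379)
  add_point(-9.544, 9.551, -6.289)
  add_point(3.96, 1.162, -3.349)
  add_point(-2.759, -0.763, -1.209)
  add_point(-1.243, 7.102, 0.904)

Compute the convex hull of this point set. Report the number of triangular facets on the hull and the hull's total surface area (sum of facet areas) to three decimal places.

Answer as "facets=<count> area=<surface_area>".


Points on the hull: [1, 2, 3, 4, 5, 6, 7, 8, 9, 11, 14] (11 of 15).

Triangle areas on the boundary:
  f1: (p6, p2, p11) → 105.9787
  f2: (p6, p2, p4) → 60.1191
  f3: (p5, p2, p11) → 62.3630
  f4: (p5, p9, p11) → 69.9695
  f5: (p5, p2, p4) → 42.4237
  f6: (p14, p9, p11) → 41.4562
  f7: (p14, p7, p9) → 13.9116
  f8: (p1, p6, p11) → 40.4483
  f9: (p1, p14, p11) → 24.6968
  f10: (p1, p14, p7) → 15.8985
  f11: (p3, p7, p4) → 13.9967
  f12: (p3, p6, p4) → 24.6641
  f13: (p3, p1, p7) → 17.2482
  f14: (p3, p1, p6) → 23.1232
  f15: (p8, p7, p9) → 66.5082
  f16: (p8, p5, p9) → 67.5105
  f17: (p8, p7, p4) → 41.9964
  f18: (p8, p5, p4) → 40.6431
Σ area = 772.956

Euler: V−E+F = 11−27+18 = 2.

facets=18 area=772.956


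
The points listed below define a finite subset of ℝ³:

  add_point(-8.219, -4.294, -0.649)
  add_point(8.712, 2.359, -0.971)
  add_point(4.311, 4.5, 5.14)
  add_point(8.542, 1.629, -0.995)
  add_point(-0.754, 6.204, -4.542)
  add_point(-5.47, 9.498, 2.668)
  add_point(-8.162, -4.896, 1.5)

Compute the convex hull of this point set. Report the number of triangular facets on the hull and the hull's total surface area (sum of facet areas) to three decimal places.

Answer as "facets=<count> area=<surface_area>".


Extreme-point indices: [0, 1, 2, 3, 4, 5, 6] — 7 of 7 on the boundary.

Per-facet area ½‖(b−a)×(c−a)‖:
  f1: (p4, p5, p0) → 60.3799
  f2: (p4, p5, p1) → 47.3544
  f3: (p2, p5, p1) → 39.6133
  f4: (p6, p5, p0) → 16.1205
  f5: (p6, p2, p5) → 79.8890
  f6: (p3, p2, p1) → 2.8960
  f7: (p3, p6, p2) → 64.0059
  f8: (p3, p6, p0) → 19.7757
  f9: (p3, p4, p0) → 73.5875
  f10: (p3, p4, p1) → 4.0200
Σ area = 407.642

Check V−E+F: 7 − 15 + 10 = 2.

facets=10 area=407.642


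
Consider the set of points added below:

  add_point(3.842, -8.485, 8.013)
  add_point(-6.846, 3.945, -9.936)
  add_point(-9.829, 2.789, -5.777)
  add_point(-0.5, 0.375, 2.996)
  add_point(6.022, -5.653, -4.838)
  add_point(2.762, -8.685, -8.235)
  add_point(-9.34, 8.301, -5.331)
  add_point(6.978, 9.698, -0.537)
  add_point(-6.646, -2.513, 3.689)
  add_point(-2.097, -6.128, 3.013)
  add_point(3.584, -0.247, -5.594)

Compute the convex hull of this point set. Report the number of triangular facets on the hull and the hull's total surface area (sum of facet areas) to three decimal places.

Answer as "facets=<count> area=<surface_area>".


facets=16 area=872.895

Extreme-point indices: [0, 1, 2, 4, 5, 6, 7, 8, 9, 10] — 10 of 11 on the boundary.

Area of each hull facet:
  f1: (p1, p5, p2) → 41.7260
  f2: (p8, p0, p7) → 117.5566
  f3: (p8, p5, p2) → 89.2235
  f4: (p4, p0, p7) → 106.4039
  f5: (p4, p5, p7) → 31.0971
  f6: (p4, p5, p0) → 34.6331
  f7: (p10, p5, p7) → 13.3326
  f8: (p10, p1, p7) → 69.8257
  f9: (p10, p1, p5) → 52.9501
  f10: (p6, p8, p2) → 29.1143
  f11: (p6, p8, p7) → 116.9015
  f12: (p6, p1, p2) → 14.2551
  f13: (p6, p1, p7) → 57.7826
  f14: (p9, p5, p0) → 49.6407
  f15: (p9, p8, p0) → 17.4531
  f16: (p9, p8, p5) → 30.9988
Σ area = 872.895

Euler: V−E+F = 10−24+16 = 2.


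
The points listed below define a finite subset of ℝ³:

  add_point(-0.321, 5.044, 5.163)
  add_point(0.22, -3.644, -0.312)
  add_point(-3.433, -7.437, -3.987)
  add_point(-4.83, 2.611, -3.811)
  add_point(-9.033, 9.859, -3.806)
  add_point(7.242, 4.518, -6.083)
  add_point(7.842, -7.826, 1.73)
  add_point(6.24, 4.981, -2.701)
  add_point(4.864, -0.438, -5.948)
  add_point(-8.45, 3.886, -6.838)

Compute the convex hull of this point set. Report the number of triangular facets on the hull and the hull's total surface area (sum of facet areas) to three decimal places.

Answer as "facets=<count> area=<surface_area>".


facets=12 area=653.439

Hull vertices (8/10): indices [0, 2, 4, 5, 6, 7, 8, 9].

Area of each hull facet:
  f1: (p5, p9, p4) → 52.8363
  f2: (p2, p9, p4) → 29.4472
  f3: (p2, p0, p4) → 102.8661
  f4: (p2, p0, p6) → 90.8929
  f5: (p7, p0, p6) → 68.8832
  f6: (p7, p5, p6) → 23.9861
  f7: (p7, p0, p4) → 68.3013
  f8: (p7, p5, p4) → 27.7387
  f9: (p8, p5, p9) → 38.2314
  f10: (p8, p2, p9) → 66.6775
  f11: (p8, p5, p6) → 26.2980
  f12: (p8, p2, p6) → 57.2804
Σ area = 653.439

Check V−E+F: 8 − 18 + 12 = 2.


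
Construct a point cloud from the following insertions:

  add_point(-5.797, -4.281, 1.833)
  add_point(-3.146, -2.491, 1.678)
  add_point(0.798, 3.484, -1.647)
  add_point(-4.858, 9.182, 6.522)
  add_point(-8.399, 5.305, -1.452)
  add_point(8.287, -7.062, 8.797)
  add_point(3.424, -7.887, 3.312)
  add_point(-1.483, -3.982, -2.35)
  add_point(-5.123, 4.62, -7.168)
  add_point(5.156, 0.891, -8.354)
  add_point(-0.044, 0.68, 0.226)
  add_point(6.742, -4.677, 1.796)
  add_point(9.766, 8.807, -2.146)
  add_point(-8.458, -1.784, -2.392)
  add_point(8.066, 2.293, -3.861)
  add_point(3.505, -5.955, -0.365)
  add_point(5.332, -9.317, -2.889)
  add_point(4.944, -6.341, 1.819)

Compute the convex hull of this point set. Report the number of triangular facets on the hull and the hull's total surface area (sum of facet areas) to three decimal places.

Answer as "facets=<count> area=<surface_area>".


facets=18 area=970.855

Points on the hull: [0, 3, 4, 5, 6, 8, 9, 12, 13, 14, 16] (11 of 18).

Triangle areas on the boundary:
  f1: (p3, p5, p12) → 154.7989
  f2: (p6, p5, p16) → 20.7980
  f3: (p0, p3, p13) → 39.4775
  f4: (p0, p3, p5) → 113.9034
  f5: (p0, p6, p5) → 27.1817
  f6: (p0, p16, p13) → 34.8243
  f7: (p0, p6, p16) → 32.5538
  f8: (p14, p9, p12) → 15.8372
  f9: (p14, p9, p16) → 31.5856
  f10: (p14, p5, p12) → 51.1115
  f11: (p14, p5, p16) → 72.4770
  f12: (p8, p3, p12) → 107.9979
  f13: (p8, p9, p12) → 60.6279
  f14: (p8, p16, p13) → 68.0493
  f15: (p8, p9, p16) → 61.4553
  f16: (p4, p3, p13) → 29.2553
  f17: (p4, p8, p13) → 23.1465
  f18: (p4, p8, p3) → 25.7741
Σ area = 970.855

Euler: V−E+F = 11−27+18 = 2.


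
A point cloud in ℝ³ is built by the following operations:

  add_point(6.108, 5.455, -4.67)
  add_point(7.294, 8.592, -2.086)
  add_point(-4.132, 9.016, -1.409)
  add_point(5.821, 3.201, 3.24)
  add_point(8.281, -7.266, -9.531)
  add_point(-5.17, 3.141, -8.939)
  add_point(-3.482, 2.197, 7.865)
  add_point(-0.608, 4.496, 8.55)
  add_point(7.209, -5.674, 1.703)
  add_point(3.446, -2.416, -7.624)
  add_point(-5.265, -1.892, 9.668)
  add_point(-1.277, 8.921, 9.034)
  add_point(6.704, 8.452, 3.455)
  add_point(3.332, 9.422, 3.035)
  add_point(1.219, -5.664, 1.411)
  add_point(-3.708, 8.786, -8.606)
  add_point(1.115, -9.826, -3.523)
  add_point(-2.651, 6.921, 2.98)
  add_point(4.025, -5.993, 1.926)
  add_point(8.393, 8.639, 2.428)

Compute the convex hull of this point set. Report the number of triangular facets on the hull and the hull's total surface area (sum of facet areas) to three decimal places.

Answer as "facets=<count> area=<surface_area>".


Extreme-point indices: [0, 1, 2, 4, 5, 7, 8, 10, 11, 13, 15, 16, 18, 19] — 14 of 20 on the boundary.

Triangle areas on the boundary:
  f1: (p8, p4, p19) → 80.5905
  f2: (p11, p13, p19) → 14.3396
  f3: (p16, p5, p10) → 123.1672
  f4: (p16, p5, p4) → 73.9050
  f5: (p16, p8, p4) → 42.2913
  f6: (p1, p13, p19) → 11.8989
  f7: (p1, p4, p19) → 37.2129
  f8: (p7, p8, p10) → 57.0951
  f9: (p7, p11, p10) → 13.0953
  f10: (p7, p8, p19) → 77.0727
  f11: (p7, p11, p19) → 25.7946
  f12: (p15, p1, p13) → 41.4230
  f13: (p15, p5, p4) → 45.6513
  f14: (p18, p8, p10) → 13.9457
  f15: (p18, p16, p10) → 43.7749
  f16: (p18, p16, p8) → 10.6984
  f17: (p2, p11, p13) → 32.7260
  f18: (p2, p15, p13) → 27.8336
  f19: (p2, p11, p10) → 62.4548
  f20: (p2, p5, p10) → 74.3221
  f21: (p2, p15, p5) → 21.0089
  f22: (p0, p1, p4) → 15.1643
  f23: (p0, p15, p4) → 73.1332
  f24: (p0, p15, p1) → 22.7735
Σ area = 1041.373

Euler characteristic 14−36+24 = 2 ✓

facets=24 area=1041.373


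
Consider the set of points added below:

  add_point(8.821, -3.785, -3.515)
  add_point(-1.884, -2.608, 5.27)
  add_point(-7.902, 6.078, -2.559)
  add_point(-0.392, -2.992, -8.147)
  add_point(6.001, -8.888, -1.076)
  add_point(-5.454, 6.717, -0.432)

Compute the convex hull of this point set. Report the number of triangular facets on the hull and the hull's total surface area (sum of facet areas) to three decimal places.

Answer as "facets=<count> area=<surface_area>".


6 of the 6 inputs are extreme points: [0, 1, 2, 3, 4, 5].

Per-facet area ½‖(b−a)×(c−a)‖:
  f1: (p3, p4, p0) → 32.2458
  f2: (p1, p4, p0) → 37.5332
  f3: (p1, p3, p2) → 75.7413
  f4: (p1, p3, p4) → 63.2723
  f5: (p5, p1, p2) → 17.4798
  f6: (p5, p1, p0) → 79.9020
  f7: (p5, p3, p2) → 21.5383
  f8: (p5, p3, p0) → 68.6374
Σ area = 396.350

Euler: V−E+F = 6−12+8 = 2.

facets=8 area=396.350


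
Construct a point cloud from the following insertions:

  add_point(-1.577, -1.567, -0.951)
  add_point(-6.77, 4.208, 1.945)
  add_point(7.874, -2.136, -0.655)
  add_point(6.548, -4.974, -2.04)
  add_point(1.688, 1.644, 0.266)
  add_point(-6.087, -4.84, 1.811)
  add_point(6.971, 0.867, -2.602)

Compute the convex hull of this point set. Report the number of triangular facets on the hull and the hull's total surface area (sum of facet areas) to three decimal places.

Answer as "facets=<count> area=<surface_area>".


facets=10 area=228.056

Points on the hull: [0, 1, 2, 3, 4, 5, 6] (7 of 7).

Triangle areas on the boundary:
  f1: (p6, p3, p2) → 5.8822
  f2: (p5, p2, p1) → 65.0782
  f3: (p5, p3, p2) → 21.9376
  f4: (p4, p2, p1) → 8.3989
  f5: (p4, p6, p1) → 8.9721
  f6: (p4, p6, p2) → 11.1606
  f7: (p0, p6, p3) → 24.8821
  f8: (p0, p5, p3) → 23.6440
  f9: (p0, p6, p1) → 33.0961
  f10: (p0, p5, p1) → 25.0045
Σ area = 228.056

Euler characteristic 7−15+10 = 2 ✓


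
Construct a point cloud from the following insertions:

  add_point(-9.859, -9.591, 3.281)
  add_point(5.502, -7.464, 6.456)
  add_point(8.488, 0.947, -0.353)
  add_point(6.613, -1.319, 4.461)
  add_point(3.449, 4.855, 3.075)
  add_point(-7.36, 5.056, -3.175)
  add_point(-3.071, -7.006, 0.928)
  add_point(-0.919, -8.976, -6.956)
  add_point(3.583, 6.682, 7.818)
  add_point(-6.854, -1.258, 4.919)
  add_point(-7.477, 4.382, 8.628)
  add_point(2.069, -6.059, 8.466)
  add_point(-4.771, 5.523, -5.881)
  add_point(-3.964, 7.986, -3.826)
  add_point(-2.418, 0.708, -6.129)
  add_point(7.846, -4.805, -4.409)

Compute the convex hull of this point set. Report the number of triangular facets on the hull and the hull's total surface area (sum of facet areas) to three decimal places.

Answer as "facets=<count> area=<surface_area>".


facets=22 area=999.764

Hull vertices (13/16): indices [0, 1, 2, 3, 5, 7, 8, 10, 11, 12, 13, 14, 15].

Per-facet area ½‖(b−a)×(c−a)‖:
  f1: (p1, p7, p0) → 93.6948
  f2: (p5, p7, p0) → 98.8514
  f3: (p5, p10, p0) → 85.4802
  f4: (p5, p10, p13) → 26.3161
  f5: (p15, p13, p2) → 51.1936
  f6: (p15, p1, p2) → 38.0143
  f7: (p15, p1, p7) → 57.3112
  f8: (p8, p10, p13) → 70.4780
  f9: (p8, p13, p2) → 73.2551
  f10: (p12, p15, p13) → 26.3759
  f11: (p12, p5, p13) → 6.1328
  f12: (p12, p5, p7) → 28.2167
  f13: (p11, p8, p10) → 68.9223
  f14: (p11, p8, p1) → 26.4941
  f15: (p11, p10, p0) → 87.4060
  f16: (p11, p1, p0) → 25.3945
  f17: (p3, p1, p2) → 13.3392
  f18: (p3, p8, p2) → 25.8571
  f19: (p3, p8, p1) → 22.9181
  f20: (p14, p15, p7) → 47.1108
  f21: (p14, p12, p7) → 7.8639
  f22: (p14, p12, p15) → 19.1383
Σ area = 999.764

Check V−E+F: 13 − 33 + 22 = 2.


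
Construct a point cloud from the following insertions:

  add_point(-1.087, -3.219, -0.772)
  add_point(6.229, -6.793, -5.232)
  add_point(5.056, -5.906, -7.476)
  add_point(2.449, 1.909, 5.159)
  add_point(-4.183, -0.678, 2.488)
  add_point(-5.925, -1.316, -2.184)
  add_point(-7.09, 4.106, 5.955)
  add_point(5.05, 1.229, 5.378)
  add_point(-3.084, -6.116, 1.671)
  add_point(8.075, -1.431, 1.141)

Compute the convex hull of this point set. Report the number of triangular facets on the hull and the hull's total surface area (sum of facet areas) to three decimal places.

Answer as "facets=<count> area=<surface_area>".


Hull vertices (8/10): indices [1, 2, 3, 5, 6, 7, 8, 9].

Area of each hull facet:
  f1: (p2, p9, p6) → 85.0361
  f2: (p2, p1, p9) → 9.8325
  f3: (p8, p1, p9) → 47.1352
  f4: (p8, p2, p1) → 15.4507
  f5: (p7, p8, p6) → 61.6096
  f6: (p7, p8, p9) → 33.3979
  f7: (p5, p2, p6) → 49.8387
  f8: (p5, p8, p6) → 33.3732
  f9: (p5, p8, p2) → 40.9932
  f10: (p3, p9, p6) → 19.7743
  f11: (p3, p7, p6) → 2.1761
  f12: (p3, p7, p9) → 6.5598
Σ area = 405.177

Euler: V−E+F = 8−18+12 = 2.

facets=12 area=405.177


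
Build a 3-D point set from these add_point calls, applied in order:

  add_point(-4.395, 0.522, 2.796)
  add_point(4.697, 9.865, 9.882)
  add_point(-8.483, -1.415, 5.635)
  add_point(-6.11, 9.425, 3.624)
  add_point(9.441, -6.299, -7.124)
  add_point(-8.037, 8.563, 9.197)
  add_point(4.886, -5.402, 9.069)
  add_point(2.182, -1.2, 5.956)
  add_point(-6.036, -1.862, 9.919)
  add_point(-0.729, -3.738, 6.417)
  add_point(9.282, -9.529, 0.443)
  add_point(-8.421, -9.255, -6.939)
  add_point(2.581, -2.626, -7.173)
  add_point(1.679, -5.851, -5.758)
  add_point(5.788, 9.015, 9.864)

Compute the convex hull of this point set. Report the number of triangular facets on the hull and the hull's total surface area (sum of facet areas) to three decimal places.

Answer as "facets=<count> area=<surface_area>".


facets=18 area=1165.752

11 of the 15 inputs are extreme points: [1, 2, 3, 4, 5, 6, 8, 10, 11, 12, 14].

Triangle areas on the boundary:
  f1: (p11, p10, p4) → 74.1777
  f2: (p11, p6, p10) → 100.6532
  f3: (p5, p3, p1) → 36.6013
  f4: (p5, p11, p2) → 48.8990
  f5: (p5, p11, p3) → 61.3943
  f6: (p12, p1, p4) → 81.2406
  f7: (p12, p3, p1) → 114.2703
  f8: (p12, p11, p4) → 42.9569
  f9: (p12, p11, p3) → 117.6236
  f10: (p14, p6, p10) → 69.4440
  f11: (p14, p1, p4) → 13.4789
  f12: (p14, p10, p4) → 86.5751
  f13: (p8, p5, p1) → 67.9119
  f14: (p8, p14, p1) → 10.9595
  f15: (p8, p14, p6) → 80.6049
  f16: (p8, p5, p2) → 25.5837
  f17: (p8, p11, p2) → 26.7736
  f18: (p8, p11, p6) → 106.6038
Σ area = 1165.752

Euler: V−E+F = 11−27+18 = 2.


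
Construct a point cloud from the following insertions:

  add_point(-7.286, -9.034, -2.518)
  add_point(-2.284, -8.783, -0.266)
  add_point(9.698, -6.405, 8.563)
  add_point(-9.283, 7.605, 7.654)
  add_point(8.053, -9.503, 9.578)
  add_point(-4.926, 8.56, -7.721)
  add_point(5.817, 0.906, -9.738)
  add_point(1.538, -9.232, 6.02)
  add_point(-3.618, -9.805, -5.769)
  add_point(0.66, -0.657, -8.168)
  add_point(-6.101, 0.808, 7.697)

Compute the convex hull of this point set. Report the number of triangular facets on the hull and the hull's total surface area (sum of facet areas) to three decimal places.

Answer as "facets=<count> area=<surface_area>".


Points on the hull: [0, 2, 3, 4, 5, 6, 7, 8, 9, 10] (10 of 11).

Facet areas (half cross-product norm):
  f1: (p5, p2, p3) → 186.9404
  f2: (p5, p6, p2) → 130.5267
  f3: (p4, p7, p8) → 29.4589
  f4: (p4, p6, p2) → 32.2704
  f5: (p4, p6, p8) → 140.4163
  f6: (p4, p10, p7) → 41.1484
  f7: (p4, p2, p3) → 42.6041
  f8: (p4, p10, p3) → 32.4044
  f9: (p9, p6, p8) → 21.1189
  f10: (p9, p5, p8) → 47.4719
  f11: (p9, p5, p6) → 29.3148
  f12: (p0, p7, p8) → 30.3713
  f13: (p0, p10, p7) → 73.1289
  f14: (p0, p10, p3) → 43.2522
  f15: (p0, p5, p3) → 138.0508
  f16: (p0, p5, p8) → 45.4966
Σ area = 1063.975

Check V−E+F: 10 − 24 + 16 = 2.

facets=16 area=1063.975


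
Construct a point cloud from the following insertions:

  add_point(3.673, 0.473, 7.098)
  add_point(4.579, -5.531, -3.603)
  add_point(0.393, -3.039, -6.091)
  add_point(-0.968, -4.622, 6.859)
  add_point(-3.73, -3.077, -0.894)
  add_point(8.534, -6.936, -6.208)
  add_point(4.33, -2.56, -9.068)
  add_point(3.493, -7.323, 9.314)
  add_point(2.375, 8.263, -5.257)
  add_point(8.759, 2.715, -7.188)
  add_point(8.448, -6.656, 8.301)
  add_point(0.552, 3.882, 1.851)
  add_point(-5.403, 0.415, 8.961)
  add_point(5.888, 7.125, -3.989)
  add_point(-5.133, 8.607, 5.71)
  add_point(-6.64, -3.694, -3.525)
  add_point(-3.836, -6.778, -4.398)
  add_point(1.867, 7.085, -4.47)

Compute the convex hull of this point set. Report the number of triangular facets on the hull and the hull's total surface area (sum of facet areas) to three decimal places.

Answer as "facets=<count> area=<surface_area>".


13 of the 18 inputs are extreme points: [0, 3, 5, 6, 7, 8, 9, 10, 12, 13, 14, 15, 16].

Triangle areas on the boundary:
  f1: (p8, p14, p15) → 91.3106
  f2: (p12, p14, p15) → 58.1153
  f3: (p0, p12, p14) → 40.6019
  f4: (p10, p5, p9) → 70.1698
  f5: (p10, p5, p7) → 36.2535
  f6: (p10, p12, p7) → 23.0972
  f7: (p10, p0, p12) → 34.6032
  f8: (p3, p12, p7) → 14.5456
  f9: (p13, p8, p14) → 25.1455
  f10: (p13, p0, p14) → 75.1019
  f11: (p13, p8, p9) → 10.6778
  f12: (p13, p10, p9) → 55.5637
  f13: (p13, p10, p0) → 50.9891
  f14: (p16, p5, p7) → 91.4977
  f15: (p16, p3, p7) → 29.3261
  f16: (p16, p12, p15) → 26.2542
  f17: (p16, p3, p12) → 40.0900
  f18: (p6, p8, p9) → 30.8842
  f19: (p6, p5, p9) → 23.9438
  f20: (p6, p8, p15) → 70.2196
  f21: (p6, p16, p5) → 34.5569
  f22: (p6, p16, p15) → 20.8115
Σ area = 953.759

Euler characteristic 13−33+22 = 2 ✓

facets=22 area=953.759


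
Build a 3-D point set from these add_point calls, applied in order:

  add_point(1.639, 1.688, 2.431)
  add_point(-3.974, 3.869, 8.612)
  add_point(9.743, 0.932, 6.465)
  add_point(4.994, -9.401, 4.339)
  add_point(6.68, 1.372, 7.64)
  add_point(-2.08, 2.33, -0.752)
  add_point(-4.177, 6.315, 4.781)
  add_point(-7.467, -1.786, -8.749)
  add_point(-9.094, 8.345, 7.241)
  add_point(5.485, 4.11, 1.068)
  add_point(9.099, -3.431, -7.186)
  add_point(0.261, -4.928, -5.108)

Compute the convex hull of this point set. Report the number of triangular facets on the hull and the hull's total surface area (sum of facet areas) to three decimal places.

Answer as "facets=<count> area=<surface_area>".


Extreme-point indices: [1, 2, 3, 4, 7, 8, 9, 10, 11] — 9 of 12 on the boundary.

Area of each hull facet:
  f1: (p7, p3, p8) → 177.6943
  f2: (p9, p2, p8) → 58.3590
  f3: (p9, p7, p8) → 131.9247
  f4: (p1, p3, p8) → 28.8679
  f5: (p10, p3, p2) → 73.4692
  f6: (p10, p9, p2) → 44.4174
  f7: (p10, p9, p7) → 93.6386
  f8: (p4, p3, p2) → 18.7759
  f9: (p4, p1, p3) → 62.2843
  f10: (p4, p2, p8) → 12.9251
  f11: (p4, p1, p8) → 20.3847
  f12: (p11, p7, p3) → 30.3236
  f13: (p11, p10, p3) → 52.2178
  f14: (p11, p10, p7) → 31.1269
Σ area = 836.409

Check V−E+F: 9 − 21 + 14 = 2.

facets=14 area=836.409


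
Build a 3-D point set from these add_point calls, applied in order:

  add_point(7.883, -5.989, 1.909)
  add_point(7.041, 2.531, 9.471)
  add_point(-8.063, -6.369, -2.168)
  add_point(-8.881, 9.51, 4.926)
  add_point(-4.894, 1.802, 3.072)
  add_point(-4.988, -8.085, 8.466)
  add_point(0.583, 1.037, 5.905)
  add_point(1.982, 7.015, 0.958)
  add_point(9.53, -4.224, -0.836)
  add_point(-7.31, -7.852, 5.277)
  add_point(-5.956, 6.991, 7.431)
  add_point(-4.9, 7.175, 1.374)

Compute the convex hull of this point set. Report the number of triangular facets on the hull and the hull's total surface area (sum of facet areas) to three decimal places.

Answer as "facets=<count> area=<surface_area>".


facets=16 area=794.916

Extreme-point indices: [0, 1, 2, 3, 5, 7, 8, 9, 10, 11] — 10 of 12 on the boundary.

Triangle areas on the boundary:
  f1: (p7, p2, p8) → 109.1061
  f2: (p7, p1, p3) → 62.2365
  f3: (p7, p1, p8) → 64.5473
  f4: (p9, p2, p3) → 64.8459
  f5: (p9, p5, p3) → 34.1686
  f6: (p10, p5, p3) → 27.2577
  f7: (p10, p1, p3) → 16.8175
  f8: (p10, p1, p5) → 96.8701
  f9: (p0, p1, p8) → 20.5738
  f10: (p0, p1, p5) → 80.6037
  f11: (p0, p9, p5) → 28.5258
  f12: (p0, p2, p8) → 29.0433
  f13: (p0, p9, p2) → 59.2158
  f14: (p11, p2, p3) → 38.6884
  f15: (p11, p7, p3) → 13.7627
  f16: (p11, p7, p2) → 48.6529
Σ area = 794.916

Check V−E+F: 10 − 24 + 16 = 2.


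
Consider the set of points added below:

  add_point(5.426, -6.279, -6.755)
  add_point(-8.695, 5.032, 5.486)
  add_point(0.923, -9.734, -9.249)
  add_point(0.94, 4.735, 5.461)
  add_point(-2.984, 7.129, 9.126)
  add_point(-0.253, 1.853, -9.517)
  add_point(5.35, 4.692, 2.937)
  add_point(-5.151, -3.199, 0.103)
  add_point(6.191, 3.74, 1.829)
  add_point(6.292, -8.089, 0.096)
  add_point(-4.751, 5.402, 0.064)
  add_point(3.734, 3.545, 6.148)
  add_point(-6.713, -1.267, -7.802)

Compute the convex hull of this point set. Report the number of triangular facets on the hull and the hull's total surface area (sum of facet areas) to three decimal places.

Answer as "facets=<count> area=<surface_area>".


Extreme-point indices: [0, 1, 2, 4, 5, 6, 7, 8, 9, 10, 11, 12] — 12 of 13 on the boundary.

Triangle areas on the boundary:
  f1: (p7, p4, p1) → 36.1142
  f2: (p7, p4, p9) → 85.4231
  f3: (p7, p2, p9) → 62.3745
  f4: (p10, p4, p1) → 23.7363
  f5: (p0, p2, p9) → 20.8665
  f6: (p0, p2, p5) → 31.8407
  f7: (p0, p8, p9) → 42.4023
  f8: (p0, p8, p5) → 62.5715
  f9: (p12, p2, p5) → 40.4412
  f10: (p12, p7, p2) → 46.8664
  f11: (p12, p7, p1) → 42.0057
  f12: (p12, p10, p1) → 31.2901
  f13: (p12, p10, p5) → 37.4031
  f14: (p11, p4, p9) → 38.7911
  f15: (p11, p8, p9) → 29.6025
  f16: (p6, p10, p4) → 44.5943
  f17: (p6, p11, p4) → 13.0936
  f18: (p6, p11, p8) → 2.5408
  f19: (p6, p10, p5) → 57.8565
  f20: (p6, p8, p5) → 10.1709
Σ area = 759.985

Check V−E+F: 12 − 30 + 20 = 2.

facets=20 area=759.985


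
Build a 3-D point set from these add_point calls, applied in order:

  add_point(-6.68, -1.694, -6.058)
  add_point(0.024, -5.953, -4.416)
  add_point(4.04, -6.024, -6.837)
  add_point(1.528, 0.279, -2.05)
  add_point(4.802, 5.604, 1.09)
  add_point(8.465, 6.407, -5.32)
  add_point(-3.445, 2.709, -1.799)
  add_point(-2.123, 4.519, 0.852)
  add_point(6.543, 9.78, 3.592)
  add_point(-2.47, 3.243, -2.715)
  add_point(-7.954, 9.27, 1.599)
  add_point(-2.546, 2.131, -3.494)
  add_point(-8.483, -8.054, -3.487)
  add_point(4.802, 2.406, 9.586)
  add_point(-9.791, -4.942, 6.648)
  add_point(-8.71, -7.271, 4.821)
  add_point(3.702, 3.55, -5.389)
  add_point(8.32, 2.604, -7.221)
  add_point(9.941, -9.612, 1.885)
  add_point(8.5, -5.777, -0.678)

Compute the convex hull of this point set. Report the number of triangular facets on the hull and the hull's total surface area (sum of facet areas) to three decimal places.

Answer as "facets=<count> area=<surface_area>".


Hull vertices (11/20): indices [0, 2, 5, 8, 10, 12, 13, 14, 15, 17, 18].

Per-facet area ½‖(b−a)×(c−a)‖:
  f1: (p13, p18, p14) → 124.6318
  f2: (p13, p8, p18) → 71.3400
  f3: (p13, p10, p14) → 111.8789
  f4: (p13, p10, p8) → 70.2135
  f5: (p12, p10, p14) → 81.0178
  f6: (p5, p10, p8) → 71.0440
  f7: (p5, p8, p18) → 85.5944
  f8: (p5, p17, p18) → 29.2105
  f9: (p15, p18, p14) → 25.6656
  f10: (p15, p12, p14) → 9.9318
  f11: (p15, p12, p18) → 77.9364
  f12: (p2, p17, p18) → 53.4257
  f13: (p2, p12, p18) → 70.5526
  f14: (p0, p12, p10) → 41.2288
  f15: (p0, p5, p17) → 32.2675
  f16: (p0, p5, p10) → 109.1819
  f17: (p0, p2, p17) → 55.6717
  f18: (p0, p2, p12) → 40.9782
Σ area = 1161.771

Euler: V−E+F = 11−27+18 = 2.

facets=18 area=1161.771


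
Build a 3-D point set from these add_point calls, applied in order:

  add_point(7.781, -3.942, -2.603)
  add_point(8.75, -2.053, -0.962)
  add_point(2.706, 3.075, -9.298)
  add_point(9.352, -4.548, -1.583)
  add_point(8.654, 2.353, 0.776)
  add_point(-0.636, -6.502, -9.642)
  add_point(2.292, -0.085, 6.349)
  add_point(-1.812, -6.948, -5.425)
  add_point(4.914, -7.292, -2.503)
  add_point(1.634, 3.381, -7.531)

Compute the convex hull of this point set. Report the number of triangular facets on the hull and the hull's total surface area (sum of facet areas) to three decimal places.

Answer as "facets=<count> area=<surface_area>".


Points on the hull: [2, 3, 4, 5, 6, 7, 8, 9] (8 of 10).

Triangle areas on the boundary:
  f1: (p6, p9, p7) → 72.9515
  f2: (p4, p6, p3) → 32.2416
  f3: (p4, p6, p9) → 48.0345
  f4: (p5, p9, p7) → 22.7717
  f5: (p8, p5, p7) → 15.9909
  f6: (p8, p5, p3) → 19.1709
  f7: (p8, p6, p7) → 42.8951
  f8: (p8, p6, p3) → 29.9398
  f9: (p2, p5, p3) → 59.8936
  f10: (p2, p5, p9) → 10.6023
  f11: (p2, p4, p3) → 42.3091
  f12: (p2, p4, p9) → 10.8879
Σ area = 407.689

Euler: V−E+F = 8−18+12 = 2.

facets=12 area=407.689


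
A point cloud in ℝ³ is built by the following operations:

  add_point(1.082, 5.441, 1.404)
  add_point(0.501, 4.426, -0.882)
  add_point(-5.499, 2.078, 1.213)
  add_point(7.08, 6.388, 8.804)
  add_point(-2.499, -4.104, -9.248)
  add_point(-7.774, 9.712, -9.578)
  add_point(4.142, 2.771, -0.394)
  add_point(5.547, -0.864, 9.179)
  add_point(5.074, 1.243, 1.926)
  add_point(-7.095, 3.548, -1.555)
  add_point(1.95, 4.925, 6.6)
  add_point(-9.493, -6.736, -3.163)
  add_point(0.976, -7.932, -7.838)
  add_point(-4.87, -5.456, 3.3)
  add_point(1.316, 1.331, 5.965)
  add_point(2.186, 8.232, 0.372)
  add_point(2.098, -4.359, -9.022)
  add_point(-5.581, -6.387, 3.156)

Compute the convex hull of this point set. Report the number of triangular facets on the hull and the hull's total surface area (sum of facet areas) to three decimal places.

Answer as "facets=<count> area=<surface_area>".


facets=24 area=885.483

14 of the 18 inputs are extreme points: [2, 3, 4, 5, 6, 7, 8, 9, 10, 11, 12, 15, 16, 17].

Area of each hull facet:
  f1: (p4, p5, p11) → 71.2731
  f2: (p4, p12, p11) → 25.6665
  f3: (p16, p7, p12) → 36.9311
  f4: (p16, p4, p5) → 31.1210
  f5: (p16, p4, p12) → 8.8313
  f6: (p10, p5, p3) → 40.2023
  f7: (p10, p7, p3) → 19.5168
  f8: (p15, p5, p3) → 18.7308
  f9: (p15, p16, p5) → 104.5499
  f10: (p8, p7, p3) → 26.7212
  f11: (p8, p16, p3) → 9.1591
  f12: (p8, p16, p7) → 33.1899
  f13: (p9, p10, p5) → 53.5403
  f14: (p9, p10, p2) → 12.5915
  f15: (p9, p5, p11) → 48.3335
  f16: (p17, p10, p7) → 48.9018
  f17: (p17, p10, p2) → 41.1815
  f18: (p17, p12, p11) → 42.5295
  f19: (p17, p7, p12) → 89.0028
  f20: (p17, p9, p11) → 38.0158
  f21: (p17, p9, p2) → 12.4519
  f22: (p6, p16, p3) → 18.7630
  f23: (p6, p15, p3) → 28.2695
  f24: (p6, p15, p16) → 26.0085
Σ area = 885.483

Euler: V−E+F = 14−36+24 = 2.


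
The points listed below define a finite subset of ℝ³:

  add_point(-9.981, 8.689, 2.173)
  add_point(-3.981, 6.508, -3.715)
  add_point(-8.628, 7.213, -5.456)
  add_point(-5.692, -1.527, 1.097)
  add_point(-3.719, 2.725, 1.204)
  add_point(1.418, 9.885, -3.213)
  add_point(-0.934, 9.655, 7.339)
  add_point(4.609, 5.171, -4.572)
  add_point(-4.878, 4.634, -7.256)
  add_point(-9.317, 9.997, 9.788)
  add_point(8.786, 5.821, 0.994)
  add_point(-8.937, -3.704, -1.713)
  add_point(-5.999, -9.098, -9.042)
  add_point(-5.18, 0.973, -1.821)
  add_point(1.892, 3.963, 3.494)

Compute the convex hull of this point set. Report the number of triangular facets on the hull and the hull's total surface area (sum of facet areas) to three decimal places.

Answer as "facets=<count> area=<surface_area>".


12 of the 15 inputs are extreme points: [0, 2, 3, 5, 6, 7, 8, 9, 10, 11, 12, 14].

Facet areas (half cross-product norm):
  f1: (p11, p9, p0) → 45.2095
  f2: (p7, p12, p10) → 50.6522
  f3: (p7, p8, p12) → 67.6351
  f4: (p3, p11, p9) → 30.4377
  f5: (p3, p11, p12) → 19.9893
  f6: (p5, p7, p8) → 26.2622
  f7: (p5, p9, p0) → 46.4452
  f8: (p5, p6, p9) → 41.4238
  f9: (p5, p6, p10) → 48.8996
  f10: (p5, p7, p10) → 20.4076
  f11: (p14, p6, p9) → 27.3203
  f12: (p14, p3, p9) → 66.1101
  f13: (p14, p6, p10) → 26.5252
  f14: (p14, p12, p10) → 70.8520
  f15: (p14, p3, p12) → 50.7781
  f16: (p2, p5, p0) → 41.7729
  f17: (p2, p5, p8) → 22.3257
  f18: (p2, p8, p12) → 29.3184
  f19: (p2, p11, p0) → 45.0735
  f20: (p2, p11, p12) → 53.0444
Σ area = 830.483

Check V−E+F: 12 − 30 + 20 = 2.

facets=20 area=830.483


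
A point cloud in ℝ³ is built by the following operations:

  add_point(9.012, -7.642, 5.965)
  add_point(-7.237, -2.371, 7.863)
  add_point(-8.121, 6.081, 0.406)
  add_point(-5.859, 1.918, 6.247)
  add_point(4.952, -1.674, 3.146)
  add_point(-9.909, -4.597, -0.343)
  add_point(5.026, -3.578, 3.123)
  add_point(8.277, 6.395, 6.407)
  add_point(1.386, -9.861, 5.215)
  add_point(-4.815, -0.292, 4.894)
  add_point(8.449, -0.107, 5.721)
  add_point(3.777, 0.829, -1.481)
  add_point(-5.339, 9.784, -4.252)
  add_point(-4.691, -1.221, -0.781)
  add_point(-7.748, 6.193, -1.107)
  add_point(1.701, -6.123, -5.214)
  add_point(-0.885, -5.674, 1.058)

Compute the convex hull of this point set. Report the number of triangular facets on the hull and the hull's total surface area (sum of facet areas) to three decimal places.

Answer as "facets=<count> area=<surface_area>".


12 of the 17 inputs are extreme points: [0, 1, 2, 3, 5, 7, 8, 10, 11, 12, 14, 15].

Facet areas (half cross-product norm):
  f1: (p15, p12, p5) → 95.6126
  f2: (p11, p15, p0) → 49.7087
  f3: (p11, p15, p12) → 50.7307
  f4: (p8, p1, p5) → 51.6806
  f5: (p8, p1, p0) → 40.3900
  f6: (p8, p15, p5) → 65.9185
  f7: (p8, p15, p0) → 44.1851
  f8: (p14, p12, p5) → 18.2338
  f9: (p7, p1, p0) → 112.8008
  f10: (p7, p11, p12) → 69.3307
  f11: (p10, p11, p0) → 32.1370
  f12: (p10, p7, p0) → 3.5851
  f13: (p10, p7, p11) → 28.2229
  f14: (p3, p7, p1) → 29.8354
  f15: (p2, p3, p1) → 13.3335
  f16: (p2, p1, p5) → 45.1438
  f17: (p2, p14, p5) → 8.4697
  f18: (p2, p14, p12) → 2.8753
  f19: (p2, p7, p12) → 56.5819
  f20: (p2, p3, p7) → 55.3050
Σ area = 874.081

Euler: V−E+F = 12−30+20 = 2.

facets=20 area=874.081


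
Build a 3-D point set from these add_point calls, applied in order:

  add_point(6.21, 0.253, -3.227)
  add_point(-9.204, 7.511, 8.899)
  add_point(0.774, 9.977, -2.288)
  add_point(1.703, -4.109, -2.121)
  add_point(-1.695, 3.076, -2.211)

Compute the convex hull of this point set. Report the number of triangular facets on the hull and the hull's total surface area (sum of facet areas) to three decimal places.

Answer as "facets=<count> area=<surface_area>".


Points on the hull: [0, 1, 2, 3, 4] (5 of 5).

Triangle areas on the boundary:
  f1: (p2, p0, p1) → 82.4382
  f2: (p3, p0, p1) → 61.4715
  f3: (p4, p2, p1) → 51.4584
  f4: (p4, p3, p1) → 48.5398
  f5: (p4, p2, p0) → 30.9874
  f6: (p4, p3, p0) → 23.9932
Σ area = 298.888

Check V−E+F: 5 − 9 + 6 = 2.

facets=6 area=298.888


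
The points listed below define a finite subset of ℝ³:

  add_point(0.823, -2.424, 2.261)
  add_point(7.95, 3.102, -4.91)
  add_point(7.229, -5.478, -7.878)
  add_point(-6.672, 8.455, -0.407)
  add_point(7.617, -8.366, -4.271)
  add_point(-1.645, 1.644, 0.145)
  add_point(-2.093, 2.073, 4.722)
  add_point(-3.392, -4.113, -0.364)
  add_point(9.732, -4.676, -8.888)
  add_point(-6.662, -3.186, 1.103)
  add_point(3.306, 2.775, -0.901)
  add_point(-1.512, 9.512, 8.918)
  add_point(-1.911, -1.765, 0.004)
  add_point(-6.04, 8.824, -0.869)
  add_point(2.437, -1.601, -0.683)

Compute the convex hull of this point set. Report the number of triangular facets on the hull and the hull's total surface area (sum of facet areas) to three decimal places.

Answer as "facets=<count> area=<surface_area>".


facets=16 area=639.698

Extreme-point indices: [0, 1, 2, 3, 4, 6, 8, 9, 11, 13] — 10 of 15 on the boundary.

Triangle areas on the boundary:
  f1: (p1, p4, p8) → 27.7919
  f2: (p1, p11, p4) → 98.3713
  f3: (p9, p11, p3) → 62.8516
  f4: (p13, p11, p3) → 4.6228
  f5: (p13, p1, p11) → 83.9460
  f6: (p13, p1, p8) → 55.1092
  f7: (p2, p4, p8) → 6.0330
  f8: (p2, p9, p4) → 37.3517
  f9: (p2, p13, p8) → 25.3794
  f10: (p2, p9, p3) → 97.7890
  f11: (p2, p13, p3) → 8.3906
  f12: (p0, p11, p4) → 41.5096
  f13: (p0, p9, p4) → 37.7183
  f14: (p6, p9, p11) → 17.8311
  f15: (p6, p0, p11) → 13.9444
  f16: (p6, p0, p9) → 21.0579
Σ area = 639.698

Euler: V−E+F = 10−24+16 = 2.


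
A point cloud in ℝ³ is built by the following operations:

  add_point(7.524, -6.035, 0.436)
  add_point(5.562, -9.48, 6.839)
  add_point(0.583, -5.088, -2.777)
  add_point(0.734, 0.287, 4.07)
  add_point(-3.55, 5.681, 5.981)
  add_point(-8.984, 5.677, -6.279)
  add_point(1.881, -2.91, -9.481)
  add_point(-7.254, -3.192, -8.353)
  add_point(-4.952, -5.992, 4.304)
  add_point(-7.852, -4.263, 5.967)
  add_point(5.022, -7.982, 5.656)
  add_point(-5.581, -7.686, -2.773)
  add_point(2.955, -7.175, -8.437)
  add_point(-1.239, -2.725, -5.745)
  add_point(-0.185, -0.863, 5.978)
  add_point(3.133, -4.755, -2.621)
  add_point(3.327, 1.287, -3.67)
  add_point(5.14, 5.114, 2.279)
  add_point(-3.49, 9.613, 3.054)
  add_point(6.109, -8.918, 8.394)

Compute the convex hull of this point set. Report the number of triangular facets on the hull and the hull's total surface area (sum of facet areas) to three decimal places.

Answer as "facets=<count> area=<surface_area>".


facets=24 area=951.329

Extreme-point indices: [0, 1, 4, 5, 6, 7, 8, 9, 11, 12, 16, 17, 18, 19] — 14 of 20 on the boundary.

Triangle areas on the boundary:
  f1: (p1, p19, p0) → 5.5623
  f2: (p9, p18, p5) → 81.5137
  f3: (p9, p1, p19) → 12.2211
  f4: (p17, p6, p0) → 66.6453
  f5: (p17, p19, p0) → 49.0503
  f6: (p17, p18, p5) → 55.1169
  f7: (p7, p6, p5) → 41.9649
  f8: (p7, p9, p5) → 65.7728
  f9: (p7, p9, p11) → 32.2994
  f10: (p12, p1, p11) → 73.3841
  f11: (p12, p7, p11) → 36.4346
  f12: (p12, p7, p6) → 20.4790
  f13: (p12, p6, p0) → 22.2217
  f14: (p12, p1, p0) → 30.7969
  f15: (p4, p9, p18) → 17.8554
  f16: (p4, p9, p19) → 80.5065
  f17: (p4, p17, p18) → 22.7405
  f18: (p4, p17, p19) → 72.4979
  f19: (p8, p1, p11) → 40.4404
  f20: (p8, p9, p11) → 12.1445
  f21: (p8, p9, p1) → 14.0140
  f22: (p16, p6, p5) → 48.1863
  f23: (p16, p17, p5) → 47.5123
  f24: (p16, p17, p6) → 1.9680
Σ area = 951.329

Euler characteristic 14−36+24 = 2 ✓
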